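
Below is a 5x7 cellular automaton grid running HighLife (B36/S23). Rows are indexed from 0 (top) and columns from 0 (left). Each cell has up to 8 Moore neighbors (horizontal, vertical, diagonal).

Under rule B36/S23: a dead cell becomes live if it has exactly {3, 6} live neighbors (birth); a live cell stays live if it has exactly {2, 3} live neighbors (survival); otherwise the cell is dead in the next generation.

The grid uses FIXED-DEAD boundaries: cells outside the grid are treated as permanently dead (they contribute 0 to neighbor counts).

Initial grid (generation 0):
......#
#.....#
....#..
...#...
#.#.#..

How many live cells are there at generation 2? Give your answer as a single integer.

Simulating step by step:
Generation 0 (given above): 8 live cells
Generation 1: 4 live cells
.......
.....#.
.......
...##..
...#...
Generation 2: 5 live cells
.......
.......
....#..
...##..
...##..
Population at generation 2: 5

Answer: 5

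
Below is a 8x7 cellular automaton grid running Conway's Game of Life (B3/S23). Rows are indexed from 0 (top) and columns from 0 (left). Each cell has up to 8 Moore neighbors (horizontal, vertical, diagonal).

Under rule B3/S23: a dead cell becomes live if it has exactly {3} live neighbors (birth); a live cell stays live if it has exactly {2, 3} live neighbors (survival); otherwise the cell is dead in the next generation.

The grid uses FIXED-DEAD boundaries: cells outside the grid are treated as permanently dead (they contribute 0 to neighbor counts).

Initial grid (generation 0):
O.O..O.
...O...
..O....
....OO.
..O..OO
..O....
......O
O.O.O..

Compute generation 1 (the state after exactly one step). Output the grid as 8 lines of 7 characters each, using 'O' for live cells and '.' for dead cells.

Answer: .......
.OOO...
...OO..
...OOOO
...OOOO
.....OO
.O.O...
.......

Derivation:
Simulating step by step:
Generation 0 (given above): 15 live cells
Generation 1: 17 live cells
(generation 1 grid is the final answer)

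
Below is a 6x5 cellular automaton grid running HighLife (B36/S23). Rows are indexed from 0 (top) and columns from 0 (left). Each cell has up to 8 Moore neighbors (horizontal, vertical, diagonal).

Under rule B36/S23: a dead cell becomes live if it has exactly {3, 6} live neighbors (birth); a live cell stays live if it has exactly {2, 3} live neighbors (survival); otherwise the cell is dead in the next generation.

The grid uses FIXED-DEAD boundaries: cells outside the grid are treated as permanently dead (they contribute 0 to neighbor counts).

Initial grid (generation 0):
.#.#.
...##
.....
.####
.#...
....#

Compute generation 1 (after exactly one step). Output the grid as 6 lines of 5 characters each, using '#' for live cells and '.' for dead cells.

Answer: ..###
..###
.....
.###.
.#..#
.....

Derivation:
Simulating step by step:
Generation 0 (given above): 10 live cells
Generation 1: 11 live cells
(generation 1 grid is the final answer)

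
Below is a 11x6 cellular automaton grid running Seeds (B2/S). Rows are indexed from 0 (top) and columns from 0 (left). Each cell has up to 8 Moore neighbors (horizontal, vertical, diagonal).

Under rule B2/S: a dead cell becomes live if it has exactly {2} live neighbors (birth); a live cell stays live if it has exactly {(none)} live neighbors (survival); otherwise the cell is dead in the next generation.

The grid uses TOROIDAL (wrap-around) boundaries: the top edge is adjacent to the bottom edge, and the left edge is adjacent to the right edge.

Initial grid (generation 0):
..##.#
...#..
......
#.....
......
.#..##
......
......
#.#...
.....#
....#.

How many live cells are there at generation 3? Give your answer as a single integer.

Simulating step by step:
Generation 0 (given above): 12 live cells
Generation 1: 15 live cells
......
......
......
......
.#..#.
#.....
#...##
.#....
.#...#
##.##.
#.#...
Generation 2: 7 live cells
.#....
......
......
......
#....#
...#..
......
..#...
...#..
......
....#.
Generation 3: 12 live cells
......
......
......
#....#
....#.
#...##
..##..
...#..
..#...
...##.
......
Population at generation 3: 12

Answer: 12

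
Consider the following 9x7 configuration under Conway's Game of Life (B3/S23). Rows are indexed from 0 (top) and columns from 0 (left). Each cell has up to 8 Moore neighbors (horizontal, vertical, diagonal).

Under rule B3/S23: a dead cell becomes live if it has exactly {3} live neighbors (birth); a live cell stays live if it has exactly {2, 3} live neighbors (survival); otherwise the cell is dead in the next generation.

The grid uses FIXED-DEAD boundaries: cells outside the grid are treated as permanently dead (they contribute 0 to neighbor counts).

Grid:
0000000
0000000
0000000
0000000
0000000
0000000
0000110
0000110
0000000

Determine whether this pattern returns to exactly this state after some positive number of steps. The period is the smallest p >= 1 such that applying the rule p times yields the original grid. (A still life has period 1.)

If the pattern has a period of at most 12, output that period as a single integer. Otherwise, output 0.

Answer: 1

Derivation:
Simulating and comparing each generation to the original:
Gen 0 (original, given above): 4 live cells
Gen 1: 4 live cells, MATCHES original -> period = 1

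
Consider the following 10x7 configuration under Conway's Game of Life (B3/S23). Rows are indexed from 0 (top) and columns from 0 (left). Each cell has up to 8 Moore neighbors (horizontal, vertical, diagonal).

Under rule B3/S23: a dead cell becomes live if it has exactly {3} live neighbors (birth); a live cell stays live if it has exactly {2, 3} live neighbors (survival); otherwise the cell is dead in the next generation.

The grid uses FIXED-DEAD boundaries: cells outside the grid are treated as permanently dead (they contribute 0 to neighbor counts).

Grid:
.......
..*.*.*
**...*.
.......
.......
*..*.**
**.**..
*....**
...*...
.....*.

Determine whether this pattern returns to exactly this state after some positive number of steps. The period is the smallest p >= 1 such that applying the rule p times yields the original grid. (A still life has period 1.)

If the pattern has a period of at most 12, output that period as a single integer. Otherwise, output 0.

Simulating and comparing each generation to the original:
Gen 0 (original, given above): 19 live cells
Gen 1: 21 live cells, differs from original
Gen 2: 15 live cells, differs from original
Gen 3: 19 live cells, differs from original
Gen 4: 13 live cells, differs from original
Gen 5: 11 live cells, differs from original
Gen 6: 17 live cells, differs from original
Gen 7: 9 live cells, differs from original
Gen 8: 7 live cells, differs from original
Gen 9: 6 live cells, differs from original
Gen 10: 4 live cells, differs from original
Gen 11: 4 live cells, differs from original
Gen 12: 4 live cells, differs from original
No period found within 12 steps.

Answer: 0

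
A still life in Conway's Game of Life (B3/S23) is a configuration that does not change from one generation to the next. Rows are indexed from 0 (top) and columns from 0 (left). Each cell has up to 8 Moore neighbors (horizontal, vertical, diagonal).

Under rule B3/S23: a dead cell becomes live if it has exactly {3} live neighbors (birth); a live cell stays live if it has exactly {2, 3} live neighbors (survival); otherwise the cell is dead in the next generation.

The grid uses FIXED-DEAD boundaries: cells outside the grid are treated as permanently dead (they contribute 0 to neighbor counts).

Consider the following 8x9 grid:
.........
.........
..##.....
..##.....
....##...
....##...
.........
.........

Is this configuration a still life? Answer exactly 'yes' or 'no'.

Answer: no

Derivation:
Compute generation 1 and compare to generation 0 (given above):
Generation 1:
.........
.........
..##.....
..#......
.....#...
....##...
.........
.........
Cell (3,3) differs: gen0=1 vs gen1=0 -> NOT a still life.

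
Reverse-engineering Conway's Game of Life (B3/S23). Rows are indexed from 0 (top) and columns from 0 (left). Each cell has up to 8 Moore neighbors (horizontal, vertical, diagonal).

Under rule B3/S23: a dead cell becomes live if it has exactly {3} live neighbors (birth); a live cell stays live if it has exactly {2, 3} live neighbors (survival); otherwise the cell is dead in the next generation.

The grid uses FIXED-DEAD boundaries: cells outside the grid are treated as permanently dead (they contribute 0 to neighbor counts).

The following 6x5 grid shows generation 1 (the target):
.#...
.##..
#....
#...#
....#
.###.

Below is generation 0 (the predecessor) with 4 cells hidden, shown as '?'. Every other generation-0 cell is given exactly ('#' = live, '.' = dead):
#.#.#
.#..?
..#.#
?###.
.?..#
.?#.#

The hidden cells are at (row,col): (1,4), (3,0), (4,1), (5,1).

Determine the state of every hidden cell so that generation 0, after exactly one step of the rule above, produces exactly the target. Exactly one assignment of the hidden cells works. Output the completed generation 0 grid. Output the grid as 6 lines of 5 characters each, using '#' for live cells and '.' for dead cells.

Answer: #.#.#
.#...
..#.#
####.
.#..#
.##.#

Derivation:
Hidden generation-0 cells (in order): (1,4), (3,0), (4,1), (5,1).
A hidden cell only influences target cells in its own 3x3 neighborhood. Try each of the 2^4 = 16 assignments, step the completed generation 0 forward once under B3/S23, and compare with the target:
  (1,4)=. (3,0)=. (4,1)=. (5,1)=. -> step gives (2,0)='.' but target has '#' -> reject
  (1,4)=. (3,0)=. (4,1)=. (5,1)=# -> step gives (2,0)='.' but target has '#' -> reject
  (1,4)=. (3,0)=. (4,1)=# (5,1)=. -> step gives (2,0)='.' but target has '#' -> reject
  (1,4)=. (3,0)=. (4,1)=# (5,1)=# -> step gives (2,0)='.' but target has '#' -> reject
  (1,4)=. (3,0)=# (4,1)=. (5,1)=. -> step gives (3,0)='.' but target has '#' -> reject
  (1,4)=. (3,0)=# (4,1)=. (5,1)=# -> step gives (3,0)='.' but target has '#' -> reject
  (1,4)=. (3,0)=# (4,1)=# (5,1)=. -> step gives (4,0)='#' but target has '.' -> reject
  (1,4)=. (3,0)=# (4,1)=# (5,1)=# -> step reproduces the target at every cell -> ACCEPT
  (1,4)=# (3,0)=. (4,1)=. (5,1)=. -> step gives (0,3)='#' but target has '.' -> reject
  (1,4)=# (3,0)=. (4,1)=. (5,1)=# -> step gives (0,3)='#' but target has '.' -> reject
  (1,4)=# (3,0)=. (4,1)=# (5,1)=. -> step gives (0,3)='#' but target has '.' -> reject
  (1,4)=# (3,0)=. (4,1)=# (5,1)=# -> step gives (0,3)='#' but target has '.' -> reject
  (1,4)=# (3,0)=# (4,1)=. (5,1)=. -> step gives (0,3)='#' but target has '.' -> reject
  (1,4)=# (3,0)=# (4,1)=. (5,1)=# -> step gives (0,3)='#' but target has '.' -> reject
  (1,4)=# (3,0)=# (4,1)=# (5,1)=. -> step gives (0,3)='#' but target has '.' -> reject
  (1,4)=# (3,0)=# (4,1)=# (5,1)=# -> step gives (0,3)='#' but target has '.' -> reject
Unique solution: (1,4)=dead, (3,0)=live, (4,1)=live, (5,1)=live.
Check: live-neighbor counts of every cell in the completed generation 0:
13120
23342
35441
24443
45652
22231
Applying B3/S23 to generation 0 with these counts gives:
.#...
.##..
#....
#...#
....#
.###.
which matches the target exactly.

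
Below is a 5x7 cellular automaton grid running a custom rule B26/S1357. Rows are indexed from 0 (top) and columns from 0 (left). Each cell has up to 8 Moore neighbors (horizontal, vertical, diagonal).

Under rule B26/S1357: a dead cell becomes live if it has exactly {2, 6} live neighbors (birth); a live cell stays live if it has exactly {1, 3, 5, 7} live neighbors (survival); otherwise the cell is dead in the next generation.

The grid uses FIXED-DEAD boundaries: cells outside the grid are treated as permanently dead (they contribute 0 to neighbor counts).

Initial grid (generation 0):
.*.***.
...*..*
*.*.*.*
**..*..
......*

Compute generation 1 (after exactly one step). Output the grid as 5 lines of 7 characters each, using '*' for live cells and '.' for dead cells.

Answer: ....*.*
*......
......*
.**.*.*
**...*.

Derivation:
Simulating step by step:
Generation 0 (given above): 14 live cells
Generation 1: 11 live cells
(generation 1 grid is the final answer)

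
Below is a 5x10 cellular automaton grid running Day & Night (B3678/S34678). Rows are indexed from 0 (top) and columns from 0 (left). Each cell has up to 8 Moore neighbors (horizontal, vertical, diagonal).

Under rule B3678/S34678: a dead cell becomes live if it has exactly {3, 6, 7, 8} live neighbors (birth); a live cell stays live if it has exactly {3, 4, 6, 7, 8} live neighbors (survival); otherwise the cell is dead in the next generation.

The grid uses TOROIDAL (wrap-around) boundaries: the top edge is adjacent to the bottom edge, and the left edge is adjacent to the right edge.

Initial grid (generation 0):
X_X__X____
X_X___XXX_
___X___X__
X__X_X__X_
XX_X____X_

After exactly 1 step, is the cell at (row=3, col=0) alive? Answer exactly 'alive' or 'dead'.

Simulating step by step:
Generation 0 (given above): 18 live cells
Generation 1: 18 live cells
XXXX__X_X_
___X__XX_X
_XX_X__X__
_X_____X__
XX________

Cell (3,0) at generation 1: 0 -> dead

Answer: dead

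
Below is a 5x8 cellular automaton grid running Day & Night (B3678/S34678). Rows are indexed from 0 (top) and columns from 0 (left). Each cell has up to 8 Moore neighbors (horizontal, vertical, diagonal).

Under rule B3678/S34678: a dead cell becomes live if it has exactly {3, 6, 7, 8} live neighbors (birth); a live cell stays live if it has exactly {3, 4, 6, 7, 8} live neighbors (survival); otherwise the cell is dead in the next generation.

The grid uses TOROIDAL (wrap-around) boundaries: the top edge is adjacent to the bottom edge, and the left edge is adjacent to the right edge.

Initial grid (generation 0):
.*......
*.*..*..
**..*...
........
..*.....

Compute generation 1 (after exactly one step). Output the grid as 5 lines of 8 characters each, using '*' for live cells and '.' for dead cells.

Answer: .**.....
*.......
.*......
.*......
........

Derivation:
Simulating step by step:
Generation 0 (given above): 8 live cells
Generation 1: 5 live cells
(generation 1 grid is the final answer)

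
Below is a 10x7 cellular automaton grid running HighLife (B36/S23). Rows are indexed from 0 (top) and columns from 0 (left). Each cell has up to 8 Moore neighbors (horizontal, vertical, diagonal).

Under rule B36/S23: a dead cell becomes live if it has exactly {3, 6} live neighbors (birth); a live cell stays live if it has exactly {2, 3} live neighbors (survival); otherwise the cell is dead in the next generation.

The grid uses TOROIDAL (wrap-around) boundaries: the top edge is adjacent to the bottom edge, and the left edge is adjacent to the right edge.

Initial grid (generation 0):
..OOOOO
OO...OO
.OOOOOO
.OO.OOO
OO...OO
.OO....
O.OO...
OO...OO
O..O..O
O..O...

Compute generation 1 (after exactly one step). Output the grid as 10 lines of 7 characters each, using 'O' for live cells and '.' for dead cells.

Simulating step by step:
Generation 0 (given above): 38 live cells
Generation 1: 17 live cells
(generation 1 grid is the final answer)

Answer: ..OO...
..OO...
.......
.......
...OO..
...O...
.O.O...
...OOO.
..O.OO.
OO.....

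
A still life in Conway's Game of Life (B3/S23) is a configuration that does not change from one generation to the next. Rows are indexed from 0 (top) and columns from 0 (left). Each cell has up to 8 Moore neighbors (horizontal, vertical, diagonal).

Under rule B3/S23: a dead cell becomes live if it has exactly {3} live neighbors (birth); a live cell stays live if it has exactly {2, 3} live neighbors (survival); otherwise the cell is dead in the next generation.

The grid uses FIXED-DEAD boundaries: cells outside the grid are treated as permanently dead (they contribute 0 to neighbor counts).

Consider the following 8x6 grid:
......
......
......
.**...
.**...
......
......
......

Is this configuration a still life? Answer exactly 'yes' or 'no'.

Compute generation 1 and compare to generation 0 (given above):
Generation 1:
......
......
......
.**...
.**...
......
......
......
The grids are IDENTICAL -> still life.

Answer: yes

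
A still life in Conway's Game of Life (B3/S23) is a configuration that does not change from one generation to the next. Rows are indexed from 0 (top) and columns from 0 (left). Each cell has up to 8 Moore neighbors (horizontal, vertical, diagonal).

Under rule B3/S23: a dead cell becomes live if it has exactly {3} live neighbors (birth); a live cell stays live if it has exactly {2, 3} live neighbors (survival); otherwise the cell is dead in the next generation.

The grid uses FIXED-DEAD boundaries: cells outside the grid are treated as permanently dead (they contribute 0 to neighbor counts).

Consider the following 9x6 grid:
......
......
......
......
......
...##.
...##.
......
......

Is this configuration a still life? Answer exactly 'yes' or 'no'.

Answer: yes

Derivation:
Compute generation 1 and compare to generation 0 (given above):
Generation 1:
......
......
......
......
......
...##.
...##.
......
......
The grids are IDENTICAL -> still life.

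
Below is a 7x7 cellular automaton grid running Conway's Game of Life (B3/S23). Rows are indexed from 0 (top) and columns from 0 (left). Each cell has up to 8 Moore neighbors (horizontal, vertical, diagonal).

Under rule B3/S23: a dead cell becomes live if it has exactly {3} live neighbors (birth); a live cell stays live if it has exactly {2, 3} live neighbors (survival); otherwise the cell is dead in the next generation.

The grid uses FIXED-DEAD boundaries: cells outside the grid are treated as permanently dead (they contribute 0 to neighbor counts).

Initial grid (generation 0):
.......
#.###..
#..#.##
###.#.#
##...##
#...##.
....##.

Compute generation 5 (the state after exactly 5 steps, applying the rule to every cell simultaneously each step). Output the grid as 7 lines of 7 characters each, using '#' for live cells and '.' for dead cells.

Answer: ..#.#..
.#...#.
..#..#.
...#...
...#...
.###...
.......

Derivation:
Simulating step by step:
Generation 0 (given above): 22 live cells
Generation 1: 18 live cells
...#...
.#####.
#.....#
..###..
..##..#
##.....
....##.
Generation 2: 16 live cells
...#...
.#####.
.......
.##.##.
....#..
.#####.
.......
Generation 3: 14 live cells
...#...
..###..
.......
...###.
.......
..####.
..###..
Generation 4: 14 live cells
..###..
..###..
..#..#.
....#..
..#....
..#..#.
..#..#.
Generation 5: 11 live cells
(generation 5 grid is the final answer)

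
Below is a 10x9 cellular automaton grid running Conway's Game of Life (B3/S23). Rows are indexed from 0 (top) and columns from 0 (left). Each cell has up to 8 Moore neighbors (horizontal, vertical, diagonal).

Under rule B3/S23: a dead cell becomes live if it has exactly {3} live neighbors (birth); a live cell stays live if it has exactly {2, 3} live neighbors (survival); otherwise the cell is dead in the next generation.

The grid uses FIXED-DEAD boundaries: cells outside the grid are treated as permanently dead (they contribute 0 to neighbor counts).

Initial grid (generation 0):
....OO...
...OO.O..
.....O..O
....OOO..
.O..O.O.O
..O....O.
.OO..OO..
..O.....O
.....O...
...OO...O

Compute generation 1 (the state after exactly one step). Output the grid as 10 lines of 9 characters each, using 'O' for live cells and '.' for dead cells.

Simulating step by step:
Generation 0 (given above): 26 live cells
Generation 1: 27 live cells
(generation 1 grid is the final answer)

Answer: ...OOO...
...O..O..
...O...O.
....O.O..
...OO.O..
..OO...O.
.OOO..OO.
.OO..OO..
...OO....
....O....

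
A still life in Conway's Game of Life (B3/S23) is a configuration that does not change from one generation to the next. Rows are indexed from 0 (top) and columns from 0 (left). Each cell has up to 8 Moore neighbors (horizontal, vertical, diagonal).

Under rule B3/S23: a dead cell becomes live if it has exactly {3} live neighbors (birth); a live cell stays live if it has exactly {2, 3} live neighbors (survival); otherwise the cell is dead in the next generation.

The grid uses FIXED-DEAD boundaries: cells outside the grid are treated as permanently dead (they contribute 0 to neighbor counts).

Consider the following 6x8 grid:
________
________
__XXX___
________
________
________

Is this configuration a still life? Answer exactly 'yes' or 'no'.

Answer: no

Derivation:
Compute generation 1 and compare to generation 0 (given above):
Generation 1:
________
___X____
___X____
___X____
________
________
Cell (1,3) differs: gen0=0 vs gen1=1 -> NOT a still life.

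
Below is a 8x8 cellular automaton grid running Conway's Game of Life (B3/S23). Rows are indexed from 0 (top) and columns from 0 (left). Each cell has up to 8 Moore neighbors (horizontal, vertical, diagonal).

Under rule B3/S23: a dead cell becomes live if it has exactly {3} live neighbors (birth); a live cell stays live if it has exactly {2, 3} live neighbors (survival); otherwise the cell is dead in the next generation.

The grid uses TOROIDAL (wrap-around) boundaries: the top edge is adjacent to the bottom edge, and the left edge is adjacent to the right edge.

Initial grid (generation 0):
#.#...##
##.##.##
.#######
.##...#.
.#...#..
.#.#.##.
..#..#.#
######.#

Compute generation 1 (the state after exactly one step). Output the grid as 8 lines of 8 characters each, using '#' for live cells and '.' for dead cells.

Answer: ........
........
........
.......#
##..##..
##...#..
.......#
....##..

Derivation:
Simulating step by step:
Generation 0 (given above): 36 live cells
Generation 1: 11 live cells
(generation 1 grid is the final answer)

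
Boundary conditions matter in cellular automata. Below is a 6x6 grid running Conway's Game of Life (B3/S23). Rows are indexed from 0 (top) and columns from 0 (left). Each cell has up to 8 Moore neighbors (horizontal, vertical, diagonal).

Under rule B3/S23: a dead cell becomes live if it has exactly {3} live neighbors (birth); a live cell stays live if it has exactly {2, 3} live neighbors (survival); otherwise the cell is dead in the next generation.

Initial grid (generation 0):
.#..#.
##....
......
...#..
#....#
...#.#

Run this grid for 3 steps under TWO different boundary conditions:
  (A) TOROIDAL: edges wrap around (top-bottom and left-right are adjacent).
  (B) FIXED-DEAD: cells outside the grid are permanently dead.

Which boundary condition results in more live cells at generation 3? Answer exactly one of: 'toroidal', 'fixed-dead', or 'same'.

Under TOROIDAL boundary, generation 3:
...###
..####
##....
......
#.....
.##.#.
Population = 13

Under FIXED-DEAD boundary, generation 3:
##....
##....
......
......
......
......
Population = 4

Comparison: toroidal=13, fixed-dead=4 -> toroidal

Answer: toroidal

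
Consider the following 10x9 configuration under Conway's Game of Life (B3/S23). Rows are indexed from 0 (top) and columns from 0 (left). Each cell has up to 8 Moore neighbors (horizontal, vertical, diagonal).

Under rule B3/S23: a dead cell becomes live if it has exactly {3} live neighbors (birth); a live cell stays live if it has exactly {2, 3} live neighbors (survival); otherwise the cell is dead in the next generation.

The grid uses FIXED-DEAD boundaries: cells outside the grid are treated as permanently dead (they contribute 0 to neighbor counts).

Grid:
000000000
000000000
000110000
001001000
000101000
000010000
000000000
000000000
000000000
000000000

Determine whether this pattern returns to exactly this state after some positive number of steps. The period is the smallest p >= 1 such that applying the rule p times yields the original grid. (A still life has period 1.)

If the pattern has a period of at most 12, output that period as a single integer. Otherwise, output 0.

Simulating and comparing each generation to the original:
Gen 0 (original, given above): 7 live cells
Gen 1: 7 live cells, MATCHES original -> period = 1

Answer: 1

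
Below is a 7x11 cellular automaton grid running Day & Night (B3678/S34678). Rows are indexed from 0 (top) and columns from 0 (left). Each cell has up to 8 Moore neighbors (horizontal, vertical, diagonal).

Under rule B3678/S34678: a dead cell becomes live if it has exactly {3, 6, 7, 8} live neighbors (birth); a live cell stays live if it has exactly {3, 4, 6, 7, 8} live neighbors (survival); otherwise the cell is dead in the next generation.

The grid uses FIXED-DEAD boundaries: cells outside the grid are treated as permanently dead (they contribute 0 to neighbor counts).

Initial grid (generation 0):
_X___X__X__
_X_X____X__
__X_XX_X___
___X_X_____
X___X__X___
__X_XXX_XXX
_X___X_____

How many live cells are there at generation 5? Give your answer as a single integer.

Simulating step by step:
Generation 0 (given above): 24 live cells
Generation 1: 22 live cells
__X________
_____XXX___
__X_X_X____
___X_X_____
____X___XX_
_X_XXXXX___
____XXX__X_
Generation 2: 21 live cells
______X____
___X_XX____
___XX_XX___
___X_X_____
__X____X___
___X_XXX_X_
___XX_XX___
Generation 3: 20 live cells
_____X_____
_____XX____
__XX__X____
__XX___X___
___X_X__X__
__XX_X_X___
____X_XXX__
Generation 4: 22 live cells
______X____
____XXX____
__XXXXXX___
__XX__X____
___X___X___
___X_X_X___
___X_XXX___
Generation 5: 13 live cells
___________
____XX_____
__X__X_X___
__X___X____
___X_______
__X___XXX__
______X____
Population at generation 5: 13

Answer: 13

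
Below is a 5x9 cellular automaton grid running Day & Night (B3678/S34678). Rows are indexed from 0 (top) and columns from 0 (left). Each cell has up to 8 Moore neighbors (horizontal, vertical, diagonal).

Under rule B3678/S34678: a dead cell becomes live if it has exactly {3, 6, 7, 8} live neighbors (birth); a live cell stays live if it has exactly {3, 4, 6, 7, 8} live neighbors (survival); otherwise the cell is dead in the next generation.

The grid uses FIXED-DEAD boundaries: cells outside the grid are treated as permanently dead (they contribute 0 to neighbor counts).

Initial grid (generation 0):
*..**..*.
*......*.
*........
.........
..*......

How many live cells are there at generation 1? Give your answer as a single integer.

Answer: 1

Derivation:
Simulating step by step:
Generation 0 (given above): 8 live cells
Generation 1: 1 live cells
.........
.*.......
.........
.........
.........
Population at generation 1: 1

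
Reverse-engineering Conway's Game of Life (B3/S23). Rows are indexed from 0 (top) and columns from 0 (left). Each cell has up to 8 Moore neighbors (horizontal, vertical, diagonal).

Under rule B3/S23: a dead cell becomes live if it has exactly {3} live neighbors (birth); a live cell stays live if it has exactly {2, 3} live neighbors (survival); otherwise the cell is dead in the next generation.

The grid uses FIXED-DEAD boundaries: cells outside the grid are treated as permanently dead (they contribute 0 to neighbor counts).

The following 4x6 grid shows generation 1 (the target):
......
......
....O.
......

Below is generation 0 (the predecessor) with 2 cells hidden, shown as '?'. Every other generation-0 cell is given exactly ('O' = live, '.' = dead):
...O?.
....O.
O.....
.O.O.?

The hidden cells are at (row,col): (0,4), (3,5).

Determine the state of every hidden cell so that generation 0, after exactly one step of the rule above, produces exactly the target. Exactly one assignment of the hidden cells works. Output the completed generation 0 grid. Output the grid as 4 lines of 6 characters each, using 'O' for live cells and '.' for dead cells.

Hidden generation-0 cells (in order): (0,4), (3,5).
A hidden cell only influences target cells in its own 3x3 neighborhood. Try each of the 2^2 = 4 assignments, step the completed generation 0 forward once under B3/S23, and compare with the target:
  (0,4)=. (3,5)=. -> step gives (2,4)='.' but target has 'O' -> reject
  (0,4)=. (3,5)=O -> step reproduces the target at every cell -> ACCEPT
  (0,4)=O (3,5)=. -> step gives (0,3)='O' but target has '.' -> reject
  (0,4)=O (3,5)=O -> step gives (0,3)='O' but target has '.' -> reject
Unique solution: (0,4)=dead, (3,5)=live.
Check: live-neighbor counts of every cell in the completed generation 0:
001121
111211
122232
212020
Applying B3/S23 to generation 0 with these counts gives:
......
......
....O.
......
which matches the target exactly.

Answer: ...O..
....O.
O.....
.O.O.O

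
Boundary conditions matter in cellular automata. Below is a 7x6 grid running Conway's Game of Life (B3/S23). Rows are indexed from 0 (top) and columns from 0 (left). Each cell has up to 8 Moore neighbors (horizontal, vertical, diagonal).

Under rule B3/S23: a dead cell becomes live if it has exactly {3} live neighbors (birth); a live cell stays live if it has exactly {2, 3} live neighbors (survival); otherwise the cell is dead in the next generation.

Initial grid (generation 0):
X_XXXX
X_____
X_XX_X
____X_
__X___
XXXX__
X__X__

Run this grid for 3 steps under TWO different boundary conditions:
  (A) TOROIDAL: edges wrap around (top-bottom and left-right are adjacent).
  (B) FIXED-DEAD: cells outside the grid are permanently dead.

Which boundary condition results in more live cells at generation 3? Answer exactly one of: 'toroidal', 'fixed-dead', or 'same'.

Under TOROIDAL boundary, generation 3:
__XXX_
__X___
______
XXXXXX
_____X
__X___
__XXX_
Population = 15

Under FIXED-DEAD boundary, generation 3:
______
XXXX_X
___X_X
XX__XX
______
_XXX__
__X___
Population = 15

Comparison: toroidal=15, fixed-dead=15 -> same

Answer: same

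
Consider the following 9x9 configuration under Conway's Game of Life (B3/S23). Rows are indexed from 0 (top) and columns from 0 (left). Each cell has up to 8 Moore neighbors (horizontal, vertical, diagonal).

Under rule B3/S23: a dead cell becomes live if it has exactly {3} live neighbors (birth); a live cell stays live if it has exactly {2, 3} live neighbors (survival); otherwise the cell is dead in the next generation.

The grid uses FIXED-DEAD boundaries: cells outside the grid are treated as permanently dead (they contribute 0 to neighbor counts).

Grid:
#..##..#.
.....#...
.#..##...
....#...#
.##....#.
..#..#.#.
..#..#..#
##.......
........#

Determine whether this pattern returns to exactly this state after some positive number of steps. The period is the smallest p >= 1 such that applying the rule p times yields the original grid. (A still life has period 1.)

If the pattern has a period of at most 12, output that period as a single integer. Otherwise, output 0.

Answer: 0

Derivation:
Simulating and comparing each generation to the original:
Gen 0 (original, given above): 22 live cells
Gen 1: 24 live cells, differs from original
Gen 2: 14 live cells, differs from original
Gen 3: 13 live cells, differs from original
Gen 4: 14 live cells, differs from original
Gen 5: 9 live cells, differs from original
Gen 6: 7 live cells, differs from original
Gen 7: 5 live cells, differs from original
Gen 8: 3 live cells, differs from original
Gen 9: 3 live cells, differs from original
Gen 10: 3 live cells, differs from original
Gen 11: 3 live cells, differs from original
Gen 12: 3 live cells, differs from original
No period found within 12 steps.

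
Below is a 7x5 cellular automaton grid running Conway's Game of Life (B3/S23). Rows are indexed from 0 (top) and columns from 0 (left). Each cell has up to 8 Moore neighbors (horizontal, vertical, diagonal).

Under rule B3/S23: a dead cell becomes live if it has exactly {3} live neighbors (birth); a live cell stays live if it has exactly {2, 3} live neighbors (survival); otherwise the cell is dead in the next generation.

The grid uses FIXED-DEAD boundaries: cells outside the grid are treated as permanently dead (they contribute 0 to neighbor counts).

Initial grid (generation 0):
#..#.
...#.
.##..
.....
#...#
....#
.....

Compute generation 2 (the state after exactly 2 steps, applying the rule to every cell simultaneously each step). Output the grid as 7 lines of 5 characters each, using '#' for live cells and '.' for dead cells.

Simulating step by step:
Generation 0 (given above): 8 live cells
Generation 1: 4 live cells
.....
.#.#.
..#..
.#...
.....
.....
.....
Generation 2: 3 live cells
(generation 2 grid is the final answer)

Answer: .....
..#..
.##..
.....
.....
.....
.....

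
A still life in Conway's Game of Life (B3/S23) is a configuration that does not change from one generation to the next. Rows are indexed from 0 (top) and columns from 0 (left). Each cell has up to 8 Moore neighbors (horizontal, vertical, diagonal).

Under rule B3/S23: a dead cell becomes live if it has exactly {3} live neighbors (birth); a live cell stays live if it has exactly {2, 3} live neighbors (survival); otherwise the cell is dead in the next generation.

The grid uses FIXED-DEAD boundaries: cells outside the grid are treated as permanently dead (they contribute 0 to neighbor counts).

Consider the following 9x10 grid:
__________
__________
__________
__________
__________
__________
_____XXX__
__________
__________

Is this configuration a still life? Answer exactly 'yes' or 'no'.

Answer: no

Derivation:
Compute generation 1 and compare to generation 0 (given above):
Generation 1:
__________
__________
__________
__________
__________
______X___
______X___
______X___
__________
Cell (5,6) differs: gen0=0 vs gen1=1 -> NOT a still life.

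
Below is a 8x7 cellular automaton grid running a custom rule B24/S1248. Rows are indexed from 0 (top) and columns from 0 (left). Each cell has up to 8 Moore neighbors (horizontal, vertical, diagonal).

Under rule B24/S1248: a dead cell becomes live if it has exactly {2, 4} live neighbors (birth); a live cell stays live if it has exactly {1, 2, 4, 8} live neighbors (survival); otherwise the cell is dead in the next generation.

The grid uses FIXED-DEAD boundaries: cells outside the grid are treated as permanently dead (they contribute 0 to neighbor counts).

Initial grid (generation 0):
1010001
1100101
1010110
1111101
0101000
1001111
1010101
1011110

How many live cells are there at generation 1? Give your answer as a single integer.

Simulating step by step:
Generation 0 (given above): 33 live cells
Generation 1: 29 live cells
1111001
0001101
1010100
0000111
1100000
1111111
1000000
1111001
Population at generation 1: 29

Answer: 29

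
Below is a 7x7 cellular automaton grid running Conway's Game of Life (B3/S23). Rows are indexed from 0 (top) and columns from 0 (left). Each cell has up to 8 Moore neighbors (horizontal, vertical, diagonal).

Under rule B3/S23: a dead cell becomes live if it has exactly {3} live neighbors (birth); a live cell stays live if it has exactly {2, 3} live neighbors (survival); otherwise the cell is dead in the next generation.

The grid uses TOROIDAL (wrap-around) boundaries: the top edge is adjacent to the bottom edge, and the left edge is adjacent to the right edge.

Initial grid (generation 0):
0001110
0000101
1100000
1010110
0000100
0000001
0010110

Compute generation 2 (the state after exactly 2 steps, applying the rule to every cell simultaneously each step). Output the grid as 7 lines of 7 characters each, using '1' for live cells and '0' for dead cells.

Answer: 0000001
0111101
0100000
0100000
1010001
0001100
0000010

Derivation:
Simulating step by step:
Generation 0 (given above): 16 live cells
Generation 1: 20 live cells
0000001
1001101
1101100
1001111
0001101
0001100
0000001
Generation 2: 14 live cells
(generation 2 grid is the final answer)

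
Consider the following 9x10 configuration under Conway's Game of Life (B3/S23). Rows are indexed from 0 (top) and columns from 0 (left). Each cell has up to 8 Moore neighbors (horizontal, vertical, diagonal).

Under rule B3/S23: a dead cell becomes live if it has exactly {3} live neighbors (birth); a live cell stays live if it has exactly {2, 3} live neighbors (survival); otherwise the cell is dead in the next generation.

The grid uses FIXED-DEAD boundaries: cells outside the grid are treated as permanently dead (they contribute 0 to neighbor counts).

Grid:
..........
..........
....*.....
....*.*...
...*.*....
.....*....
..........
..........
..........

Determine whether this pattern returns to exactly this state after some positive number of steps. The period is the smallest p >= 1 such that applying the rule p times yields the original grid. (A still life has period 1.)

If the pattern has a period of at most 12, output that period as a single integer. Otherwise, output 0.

Simulating and comparing each generation to the original:
Gen 0 (original, given above): 6 live cells
Gen 1: 6 live cells, differs from original
Gen 2: 6 live cells, MATCHES original -> period = 2

Answer: 2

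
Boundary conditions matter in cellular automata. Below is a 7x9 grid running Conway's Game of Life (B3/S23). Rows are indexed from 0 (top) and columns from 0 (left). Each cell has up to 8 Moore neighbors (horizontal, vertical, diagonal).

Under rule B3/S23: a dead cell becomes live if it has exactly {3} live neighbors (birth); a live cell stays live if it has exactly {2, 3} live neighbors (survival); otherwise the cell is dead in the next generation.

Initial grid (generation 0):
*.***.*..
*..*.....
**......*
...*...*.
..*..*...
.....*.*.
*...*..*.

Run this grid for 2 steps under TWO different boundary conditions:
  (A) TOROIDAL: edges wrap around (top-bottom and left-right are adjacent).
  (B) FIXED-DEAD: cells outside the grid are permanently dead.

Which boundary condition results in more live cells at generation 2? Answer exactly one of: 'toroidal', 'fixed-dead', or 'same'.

Under TOROIDAL boundary, generation 2:
.**..*...
....**..*
........*
..**....*
.*.***..*
...***...
**....*.*
Population = 22

Under FIXED-DEAD boundary, generation 2:
.**.*....
*...*....
*........
*.**.....
...***...
....**...
.....*...
Population = 15

Comparison: toroidal=22, fixed-dead=15 -> toroidal

Answer: toroidal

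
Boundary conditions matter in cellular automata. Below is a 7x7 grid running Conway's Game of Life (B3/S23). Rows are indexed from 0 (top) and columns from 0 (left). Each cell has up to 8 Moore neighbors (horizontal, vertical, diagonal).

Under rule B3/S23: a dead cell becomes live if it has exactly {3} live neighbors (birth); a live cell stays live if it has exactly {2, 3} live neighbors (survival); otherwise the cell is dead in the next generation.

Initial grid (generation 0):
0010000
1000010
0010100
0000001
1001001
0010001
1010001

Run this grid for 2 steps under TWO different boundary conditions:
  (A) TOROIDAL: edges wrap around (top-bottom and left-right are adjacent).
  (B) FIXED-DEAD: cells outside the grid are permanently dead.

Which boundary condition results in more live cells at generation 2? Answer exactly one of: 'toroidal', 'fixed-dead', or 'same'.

Answer: toroidal

Derivation:
Under TOROIDAL boundary, generation 2:
1001001
1000001
0010010
0000000
1111000
0011010
1011101
Population = 19

Under FIXED-DEAD boundary, generation 2:
0000000
0000000
0010000
0000010
0011000
0010111
0010000
Population = 9

Comparison: toroidal=19, fixed-dead=9 -> toroidal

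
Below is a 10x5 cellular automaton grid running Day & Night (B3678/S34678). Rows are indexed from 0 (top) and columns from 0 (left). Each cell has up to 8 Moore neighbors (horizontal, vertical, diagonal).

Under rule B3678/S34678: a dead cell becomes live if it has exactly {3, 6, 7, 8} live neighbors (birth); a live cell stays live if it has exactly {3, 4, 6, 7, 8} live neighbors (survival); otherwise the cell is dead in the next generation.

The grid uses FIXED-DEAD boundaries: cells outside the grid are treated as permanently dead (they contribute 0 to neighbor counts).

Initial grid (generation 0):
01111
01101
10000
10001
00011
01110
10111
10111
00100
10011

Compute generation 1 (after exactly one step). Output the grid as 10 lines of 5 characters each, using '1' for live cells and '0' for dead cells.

Simulating step by step:
Generation 0 (given above): 27 live cells
Generation 1: 22 live cells
(generation 1 grid is the final answer)

Answer: 01110
11100
00010
00010
01011
01010
01111
00111
00110
00000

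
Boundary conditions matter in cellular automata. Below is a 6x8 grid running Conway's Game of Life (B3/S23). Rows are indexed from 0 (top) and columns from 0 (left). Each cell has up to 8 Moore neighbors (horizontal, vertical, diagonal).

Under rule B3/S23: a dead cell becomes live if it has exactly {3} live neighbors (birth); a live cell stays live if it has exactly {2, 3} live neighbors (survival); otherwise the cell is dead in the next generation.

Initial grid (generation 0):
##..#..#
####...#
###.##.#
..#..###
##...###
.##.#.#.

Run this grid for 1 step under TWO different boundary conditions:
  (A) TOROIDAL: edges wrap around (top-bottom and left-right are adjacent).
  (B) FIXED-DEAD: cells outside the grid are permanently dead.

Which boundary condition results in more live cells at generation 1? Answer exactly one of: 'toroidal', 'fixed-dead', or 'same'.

Answer: fixed-dead

Derivation:
Under TOROIDAL boundary, generation 1:
....###.
.....#..
....##..
..##....
...##...
..###...
Population = 13

Under FIXED-DEAD boundary, generation 1:
#..#....
.....#.#
#...##.#
..##....
#..##...
###...##
Population = 18

Comparison: toroidal=13, fixed-dead=18 -> fixed-dead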